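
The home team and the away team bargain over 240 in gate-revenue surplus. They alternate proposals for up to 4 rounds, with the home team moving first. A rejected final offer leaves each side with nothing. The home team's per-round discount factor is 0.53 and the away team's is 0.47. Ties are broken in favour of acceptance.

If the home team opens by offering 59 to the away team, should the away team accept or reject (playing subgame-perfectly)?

Work out the away team's continuation value if the offer is rejected.
Round 4 (the away team proposes): the home team will accept anything ≥ 0, so the away team offers 0 and keeps 240.
Round 3 (the home team proposes): the away team can get 240 next round, worth 0.47 × 240 = 112.8 now; the home team offers that and keeps 127.2.
Round 2 (the away team proposes): the home team can get 127.2 next round, worth 0.53 × 127.2 = 67.416 now, so the away team offers 67.416, keeping 172.584.
So by rejecting in round 1, the away team gets 172.584 next round, worth 0.47 × 172.584 = 81.11448 now.
Offer 59 < 81.11448, so the away team rejects.

Reject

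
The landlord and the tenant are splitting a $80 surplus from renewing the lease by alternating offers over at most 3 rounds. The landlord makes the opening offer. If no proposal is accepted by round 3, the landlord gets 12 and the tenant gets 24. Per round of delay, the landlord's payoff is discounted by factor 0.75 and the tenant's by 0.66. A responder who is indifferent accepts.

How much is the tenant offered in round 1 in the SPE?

25.08

Solve by backward induction from round 3.
Round 3 (the landlord proposes): the tenant gets 24 if talks fail, so the landlord offers 24 and keeps 56.
Round 2 (the tenant proposes): the landlord can get 56 next round, worth 0.75 × 56 = 42 now, so the tenant offers 42, keeping 38.
Round 1 (the landlord proposes): the tenant can get 38 next round, worth 0.66 × 38 = 25.08 now. The landlord offers 25.08 and keeps 80 − 25.08 = 54.92.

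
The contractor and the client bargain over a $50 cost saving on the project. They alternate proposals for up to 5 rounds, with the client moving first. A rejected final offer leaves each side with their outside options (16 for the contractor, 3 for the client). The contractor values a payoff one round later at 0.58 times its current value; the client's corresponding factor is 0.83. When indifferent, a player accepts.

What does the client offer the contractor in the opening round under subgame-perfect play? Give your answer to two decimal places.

11.01

Round 5 (the client proposes): the contractor gets 16 if talks fail, so the client offers 16 and keeps 34.
Round 4 (the contractor proposes): the client can get 34 next round, worth 0.83 × 34 = 28.22 now; the contractor offers that and keeps 21.78.
Round 3 (the client proposes): the contractor can get 21.78 next round, worth 0.58 × 21.78 = 12.6324 now. The client offers 12.6324 and keeps 50 − 12.6324 = 37.3676.
Round 2 (the contractor proposes): the client can get 37.3676 next round, worth 0.83 × 37.3676 = 31.015108 now; the contractor offers that and keeps 18.984892.
Round 1 (the client proposes): the contractor can get 18.984892 next round, worth 0.58 × 18.984892 = 11.01123736 now; the client offers that and keeps 38.98876264.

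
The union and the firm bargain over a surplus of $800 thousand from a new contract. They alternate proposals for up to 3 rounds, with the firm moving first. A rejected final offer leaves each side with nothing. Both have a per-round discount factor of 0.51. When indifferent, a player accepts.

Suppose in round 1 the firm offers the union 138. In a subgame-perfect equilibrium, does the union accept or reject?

Round 3 (the firm proposes): rejection yields 0 for the union; the firm offers 0 and keeps 800.
Round 2 (the union proposes): the firm can get 800 next round, worth 0.51 × 800 = 408 now. The union offers 408 and keeps 800 − 408 = 392.
So by rejecting in round 1, the union gets 392 next round, worth 0.51 × 392 = 199.92 now.
Offer 138 < 199.92, so the union rejects.

Reject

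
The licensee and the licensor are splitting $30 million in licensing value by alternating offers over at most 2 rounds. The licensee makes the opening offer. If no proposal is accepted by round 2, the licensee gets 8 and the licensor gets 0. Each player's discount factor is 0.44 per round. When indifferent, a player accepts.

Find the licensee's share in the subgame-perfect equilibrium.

20.32

Round 2 (the licensor proposes): the licensee gets 8 if talks fail, so the licensor offers 8 and keeps 22.
Round 1 (the licensee proposes): the licensor can get 22 next round, worth 0.44 × 22 = 9.68 now; the licensee offers that and keeps 20.32.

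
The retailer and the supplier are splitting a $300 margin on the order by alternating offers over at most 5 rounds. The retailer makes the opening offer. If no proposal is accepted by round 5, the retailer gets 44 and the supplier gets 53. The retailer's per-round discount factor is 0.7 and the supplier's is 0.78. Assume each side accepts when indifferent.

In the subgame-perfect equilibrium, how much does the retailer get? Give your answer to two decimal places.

175.67

Solve by backward induction from round 5.
Round 5 (the retailer proposes): the supplier gets 53 if talks fail, so the retailer offers 53 and keeps 247.
Round 4 (the supplier proposes): the retailer can get 247 next round, worth 0.7 × 247 = 172.9 now; the supplier offers that and keeps 127.1.
Round 3 (the retailer proposes): the supplier can get 127.1 next round, worth 0.78 × 127.1 = 99.138 now. The retailer offers 99.138 and keeps 300 − 99.138 = 200.862.
Round 2 (the supplier proposes): the retailer can get 200.862 next round, worth 0.7 × 200.862 = 140.6034 now, so the supplier offers 140.6034, keeping 159.3966.
Round 1 (the retailer proposes): the supplier can get 159.3966 next round, worth 0.78 × 159.3966 = 124.329348 now, so the retailer offers 124.329348, keeping 175.670652.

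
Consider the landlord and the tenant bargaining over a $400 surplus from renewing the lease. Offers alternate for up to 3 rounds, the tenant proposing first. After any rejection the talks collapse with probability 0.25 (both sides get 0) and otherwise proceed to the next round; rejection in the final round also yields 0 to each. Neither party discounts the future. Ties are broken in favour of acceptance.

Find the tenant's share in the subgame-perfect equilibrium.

By backward induction:
Round 3 (the tenant proposes): rejection yields 0 for the landlord; the tenant offers 0 and keeps 400.
Round 2 (the landlord proposes): rejecting gives the tenant an expected 0.75 × 400 = 300, so the landlord offers 300, keeping 100.
Round 1 (the tenant proposes): rejecting gives the landlord an expected 0.75 × 100 = 75; the tenant offers that and keeps 325.

325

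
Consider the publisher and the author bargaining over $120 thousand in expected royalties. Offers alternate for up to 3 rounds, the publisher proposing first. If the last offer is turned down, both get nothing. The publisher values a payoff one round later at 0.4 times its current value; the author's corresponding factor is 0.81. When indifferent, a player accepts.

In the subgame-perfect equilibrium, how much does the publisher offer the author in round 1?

58.32

Round 3 (the publisher proposes): the author will accept anything ≥ 0, so the publisher offers 0 and keeps 120.
Round 2 (the author proposes): the publisher can get 120 next round, worth 0.4 × 120 = 48 now; the author offers that and keeps 72.
Round 1 (the publisher proposes): the author can get 72 next round, worth 0.81 × 72 = 58.32 now. The publisher offers 58.32 and keeps 120 − 58.32 = 61.68.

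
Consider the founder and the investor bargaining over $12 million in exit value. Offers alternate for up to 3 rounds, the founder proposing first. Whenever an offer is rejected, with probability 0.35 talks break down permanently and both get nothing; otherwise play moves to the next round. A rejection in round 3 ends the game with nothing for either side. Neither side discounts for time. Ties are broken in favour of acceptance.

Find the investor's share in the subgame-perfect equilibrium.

2.73

By backward induction:
Round 3 (the founder proposes): rejection yields 0 for the investor; the founder offers 0 and keeps 12.
Round 2 (the investor proposes): rejecting gives the founder an expected 0.65 × 12 = 7.8. The investor offers 7.8 and keeps 12 − 7.8 = 4.2.
Round 1 (the founder proposes): rejecting gives the investor an expected 0.65 × 4.2 = 2.73. The founder offers 2.73 and keeps 12 − 2.73 = 9.27.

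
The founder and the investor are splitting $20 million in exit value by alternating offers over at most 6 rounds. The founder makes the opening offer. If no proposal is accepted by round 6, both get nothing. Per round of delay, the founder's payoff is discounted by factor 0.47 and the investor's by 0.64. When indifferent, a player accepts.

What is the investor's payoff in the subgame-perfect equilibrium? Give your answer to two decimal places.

9.98

Round 6 (the investor proposes): rejection yields 0 for the founder; the investor offers 0 and keeps 20.
Round 5 (the founder proposes): the investor can get 20 next round, worth 0.64 × 20 = 12.8 now; the founder offers that and keeps 7.2.
Round 4 (the investor proposes): the founder can get 7.2 next round, worth 0.47 × 7.2 = 3.384 now, so the investor offers 3.384, keeping 16.616.
Round 3 (the founder proposes): the investor can get 16.616 next round, worth 0.64 × 16.616 = 10.63424 now, so the founder offers 10.63424, keeping 9.36576.
Round 2 (the investor proposes): the founder can get 9.36576 next round, worth 0.47 × 9.36576 = 4.4019072 now, so the investor offers 4.4019072, keeping 15.5980928.
Round 1 (the founder proposes): the investor can get 15.5980928 next round, worth 0.64 × 15.5980928 = 9.982779392 now, so the founder offers 9.982779392, keeping 10.017220608.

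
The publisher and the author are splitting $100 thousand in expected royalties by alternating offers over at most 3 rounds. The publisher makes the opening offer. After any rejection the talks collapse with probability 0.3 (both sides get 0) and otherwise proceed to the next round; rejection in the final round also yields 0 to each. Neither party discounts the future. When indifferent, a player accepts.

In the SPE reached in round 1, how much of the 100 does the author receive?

21

Round 3 (the publisher proposes): the author will accept anything ≥ 0, so the publisher offers 0 and keeps 100.
Round 2 (the author proposes): rejecting gives the publisher an expected 0.7 × 100 = 70; the author offers that and keeps 30.
Round 1 (the publisher proposes): rejecting gives the author an expected 0.7 × 30 = 21; the publisher offers that and keeps 79.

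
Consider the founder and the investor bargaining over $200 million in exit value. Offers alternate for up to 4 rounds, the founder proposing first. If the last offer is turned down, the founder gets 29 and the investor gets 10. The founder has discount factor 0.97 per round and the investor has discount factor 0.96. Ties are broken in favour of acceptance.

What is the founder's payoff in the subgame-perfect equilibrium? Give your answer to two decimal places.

Round 4 (the investor proposes): the founder gets 29 if talks fail, so the investor offers 29 and keeps 171.
Round 3 (the founder proposes): the investor can get 171 next round, worth 0.96 × 171 = 164.16 now, so the founder offers 164.16, keeping 35.84.
Round 2 (the investor proposes): the founder can get 35.84 next round, worth 0.97 × 35.84 = 34.7648 now. The investor offers 34.7648 and keeps 200 − 34.7648 = 165.2352.
Round 1 (the founder proposes): the investor can get 165.2352 next round, worth 0.96 × 165.2352 = 158.625792 now; the founder offers that and keeps 41.374208.

41.37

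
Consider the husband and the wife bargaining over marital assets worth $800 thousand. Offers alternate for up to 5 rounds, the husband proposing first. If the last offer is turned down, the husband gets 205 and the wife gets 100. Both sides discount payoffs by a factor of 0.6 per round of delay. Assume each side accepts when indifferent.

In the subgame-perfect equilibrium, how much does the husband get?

525.92

By backward induction:
Round 5 (the husband proposes): the wife gets 100 if talks fail, so the husband offers 100 and keeps 700.
Round 4 (the wife proposes): the husband can get 700 next round, worth 0.6 × 700 = 420 now. The wife offers 420 and keeps 800 − 420 = 380.
Round 3 (the husband proposes): the wife can get 380 next round, worth 0.6 × 380 = 228 now. The husband offers 228 and keeps 800 − 228 = 572.
Round 2 (the wife proposes): the husband can get 572 next round, worth 0.6 × 572 = 343.2 now, so the wife offers 343.2, keeping 456.8.
Round 1 (the husband proposes): the wife can get 456.8 next round, worth 0.6 × 456.8 = 274.08 now, so the husband offers 274.08, keeping 525.92.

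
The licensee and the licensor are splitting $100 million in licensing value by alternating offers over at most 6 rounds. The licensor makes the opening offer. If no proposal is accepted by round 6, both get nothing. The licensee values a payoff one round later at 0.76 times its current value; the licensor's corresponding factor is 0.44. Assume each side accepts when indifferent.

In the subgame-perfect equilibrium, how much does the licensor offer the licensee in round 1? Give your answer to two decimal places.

Work backward from the last round.
Round 6 (the licensee proposes): rejection yields 0 for the licensor; the licensee offers 0 and keeps 100.
Round 5 (the licensor proposes): the licensee can get 100 next round, worth 0.76 × 100 = 76 now. The licensor offers 76 and keeps 100 − 76 = 24.
Round 4 (the licensee proposes): the licensor can get 24 next round, worth 0.44 × 24 = 10.56 now; the licensee offers that and keeps 89.44.
Round 3 (the licensor proposes): the licensee can get 89.44 next round, worth 0.76 × 89.44 = 67.9744 now; the licensor offers that and keeps 32.0256.
Round 2 (the licensee proposes): the licensor can get 32.0256 next round, worth 0.44 × 32.0256 = 14.091264 now, so the licensee offers 14.091264, keeping 85.908736.
Round 1 (the licensor proposes): the licensee can get 85.908736 next round, worth 0.76 × 85.908736 = 65.29063936 now; the licensor offers that and keeps 34.70936064.

65.29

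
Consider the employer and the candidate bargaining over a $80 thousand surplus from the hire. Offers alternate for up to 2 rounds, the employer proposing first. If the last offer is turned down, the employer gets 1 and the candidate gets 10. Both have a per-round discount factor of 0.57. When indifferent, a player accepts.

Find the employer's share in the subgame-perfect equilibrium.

Round 2 (the candidate proposes): the employer gets 1 if talks fail, so the candidate offers 1 and keeps 79.
Round 1 (the employer proposes): the candidate can get 79 next round, worth 0.57 × 79 = 45.03 now. The employer offers 45.03 and keeps 80 − 45.03 = 34.97.

34.97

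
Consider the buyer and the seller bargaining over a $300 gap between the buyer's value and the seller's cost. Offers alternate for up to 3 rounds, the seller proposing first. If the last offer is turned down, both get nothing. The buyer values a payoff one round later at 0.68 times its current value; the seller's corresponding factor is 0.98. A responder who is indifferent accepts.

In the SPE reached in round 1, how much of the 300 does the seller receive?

Round 3 (the seller proposes): rejection yields 0 for the buyer; the seller offers 0 and keeps 300.
Round 2 (the buyer proposes): the seller can get 300 next round, worth 0.98 × 300 = 294 now; the buyer offers that and keeps 6.
Round 1 (the seller proposes): the buyer can get 6 next round, worth 0.68 × 6 = 4.08 now; the seller offers that and keeps 295.92.

295.92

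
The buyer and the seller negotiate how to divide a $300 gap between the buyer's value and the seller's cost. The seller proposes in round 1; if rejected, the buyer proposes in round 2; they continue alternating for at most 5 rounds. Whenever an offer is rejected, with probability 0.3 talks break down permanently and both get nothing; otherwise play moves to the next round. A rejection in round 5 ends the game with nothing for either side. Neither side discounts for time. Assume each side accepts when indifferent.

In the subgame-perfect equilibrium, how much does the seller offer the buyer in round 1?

93.87

Round 5 (the seller proposes): rejection yields 0 for the buyer; the seller offers 0 and keeps 300.
Round 4 (the buyer proposes): rejecting gives the seller an expected 0.7 × 300 = 210. The buyer offers 210 and keeps 300 − 210 = 90.
Round 3 (the seller proposes): rejecting gives the buyer an expected 0.7 × 90 = 63. The seller offers 63 and keeps 300 − 63 = 237.
Round 2 (the buyer proposes): rejecting gives the seller an expected 0.7 × 237 = 165.9; the buyer offers that and keeps 134.1.
Round 1 (the seller proposes): rejecting gives the buyer an expected 0.7 × 134.1 = 93.87; the seller offers that and keeps 206.13.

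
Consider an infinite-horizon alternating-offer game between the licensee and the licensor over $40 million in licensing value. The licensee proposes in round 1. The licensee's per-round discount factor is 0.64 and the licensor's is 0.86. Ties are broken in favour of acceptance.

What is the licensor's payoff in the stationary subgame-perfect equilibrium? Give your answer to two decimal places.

In a stationary SPE each proposer offers the other exactly their discounted continuation value.
If the licensee keeps x when proposing and the licensor keeps y when proposing, then x = 40 − 0.86y and y = 40 − 0.64x.
Solving: x = 40(1 − 0.86) / (1 − 0.64·0.86) = 5.6 / 0.4496 ≈ 12.4555.
The licensor gets 40 − 12.4555 ≈ 27.5445.

27.54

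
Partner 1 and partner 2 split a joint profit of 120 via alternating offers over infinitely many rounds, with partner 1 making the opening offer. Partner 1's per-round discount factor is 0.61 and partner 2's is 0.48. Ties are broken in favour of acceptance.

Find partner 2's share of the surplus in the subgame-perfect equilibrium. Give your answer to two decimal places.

Let x be partner 1's share when partner 1 proposes and y be partner 2's share when partner 2 proposes.
Partner 2 accepts iff offered ≥ 0.48·y, so x = 120 − 0.48y. Symmetrically y = 120 − 0.61x.
Substituting: x = 120 − 0.48(120 − 0.61x), giving x(1 − 0.61·0.48) = 120(1 − 0.48).
So x = 120 × 0.52 / 0.7072 ≈ 88.2353, and partner 2 receives 120 − x ≈ 31.7647.

31.76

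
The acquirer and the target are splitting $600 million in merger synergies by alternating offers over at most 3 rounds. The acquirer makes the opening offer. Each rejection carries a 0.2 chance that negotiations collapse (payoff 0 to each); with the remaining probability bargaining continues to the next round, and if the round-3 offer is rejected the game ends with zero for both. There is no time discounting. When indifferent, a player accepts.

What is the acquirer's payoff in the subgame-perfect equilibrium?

504

By backward induction:
Round 3 (the acquirer proposes): the target will accept anything ≥ 0, so the acquirer offers 0 and keeps 600.
Round 2 (the target proposes): rejecting gives the acquirer an expected 0.8 × 600 = 480; the target offers that and keeps 120.
Round 1 (the acquirer proposes): rejecting gives the target an expected 0.8 × 120 = 96. The acquirer offers 96 and keeps 600 − 96 = 504.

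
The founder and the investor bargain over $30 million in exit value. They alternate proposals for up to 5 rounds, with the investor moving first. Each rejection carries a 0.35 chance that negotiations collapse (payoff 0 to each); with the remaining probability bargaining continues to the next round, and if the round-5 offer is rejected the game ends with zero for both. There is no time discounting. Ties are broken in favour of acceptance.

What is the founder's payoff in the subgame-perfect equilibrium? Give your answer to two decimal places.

9.71

Round 5 (the investor proposes): the founder will accept anything ≥ 0, so the investor offers 0 and keeps 30.
Round 4 (the founder proposes): rejecting gives the investor an expected 0.65 × 30 = 19.5, so the founder offers 19.5, keeping 10.5.
Round 3 (the investor proposes): rejecting gives the founder an expected 0.65 × 10.5 = 6.825, so the investor offers 6.825, keeping 23.175.
Round 2 (the founder proposes): rejecting gives the investor an expected 0.65 × 23.175 = 15.06375; the founder offers that and keeps 14.93625.
Round 1 (the investor proposes): rejecting gives the founder an expected 0.65 × 14.93625 = 9.7085625. The investor offers 9.7085625 and keeps 30 − 9.7085625 = 20.2914375.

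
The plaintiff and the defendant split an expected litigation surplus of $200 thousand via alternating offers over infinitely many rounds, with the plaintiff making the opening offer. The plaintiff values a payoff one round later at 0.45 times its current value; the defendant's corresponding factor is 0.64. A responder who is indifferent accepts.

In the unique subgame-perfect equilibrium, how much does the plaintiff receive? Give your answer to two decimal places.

101.12

In a stationary SPE each proposer offers the other exactly their discounted continuation value.
If the plaintiff keeps x when proposing and the defendant keeps y when proposing, then x = 200 − 0.64y and y = 200 − 0.45x.
Solving: x = 200(1 − 0.64) / (1 − 0.45·0.64) = 72 / 0.712 ≈ 101.1236.
The defendant gets 200 − 101.1236 ≈ 98.8764.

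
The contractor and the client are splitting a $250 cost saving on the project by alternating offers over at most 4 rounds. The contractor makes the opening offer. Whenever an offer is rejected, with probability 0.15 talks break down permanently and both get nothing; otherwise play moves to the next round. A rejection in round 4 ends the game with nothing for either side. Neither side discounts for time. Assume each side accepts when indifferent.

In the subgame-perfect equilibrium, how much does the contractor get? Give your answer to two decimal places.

Round 4 (the client proposes): rejection yields 0 for the contractor; the client offers 0 and keeps 250.
Round 3 (the contractor proposes): rejecting gives the client an expected 0.85 × 250 = 212.5. The contractor offers 212.5 and keeps 250 − 212.5 = 37.5.
Round 2 (the client proposes): rejecting gives the contractor an expected 0.85 × 37.5 = 31.875; the client offers that and keeps 218.125.
Round 1 (the contractor proposes): rejecting gives the client an expected 0.85 × 218.125 = 185.40625, so the contractor offers 185.40625, keeping 64.59375.

64.59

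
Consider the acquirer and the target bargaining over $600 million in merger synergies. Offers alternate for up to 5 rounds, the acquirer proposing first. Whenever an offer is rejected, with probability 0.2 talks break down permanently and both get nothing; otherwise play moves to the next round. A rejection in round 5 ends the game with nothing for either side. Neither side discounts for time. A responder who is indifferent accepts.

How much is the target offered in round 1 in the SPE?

157.44

Round 5 (the acquirer proposes): rejection yields 0 for the target; the acquirer offers 0 and keeps 600.
Round 4 (the target proposes): rejecting gives the acquirer an expected 0.8 × 600 = 480. The target offers 480 and keeps 600 − 480 = 120.
Round 3 (the acquirer proposes): rejecting gives the target an expected 0.8 × 120 = 96, so the acquirer offers 96, keeping 504.
Round 2 (the target proposes): rejecting gives the acquirer an expected 0.8 × 504 = 403.2. The target offers 403.2 and keeps 600 − 403.2 = 196.8.
Round 1 (the acquirer proposes): rejecting gives the target an expected 0.8 × 196.8 = 157.44; the acquirer offers that and keeps 442.56.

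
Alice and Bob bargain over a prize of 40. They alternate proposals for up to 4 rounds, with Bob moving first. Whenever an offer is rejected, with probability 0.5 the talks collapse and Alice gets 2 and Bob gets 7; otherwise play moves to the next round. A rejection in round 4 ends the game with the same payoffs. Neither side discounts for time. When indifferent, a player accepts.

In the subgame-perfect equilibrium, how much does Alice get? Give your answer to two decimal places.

By backward induction:
Round 4 (Alice proposes): Bob gets 7 if talks fail, so Alice offers 7 and keeps 33.
Round 3 (Bob proposes): rejecting gives Alice an expected 0.5 × 33 + 0.5 × 2 = 17.5, so Bob offers 17.5, keeping 22.5.
Round 2 (Alice proposes): rejecting gives Bob an expected 0.5 × 22.5 + 0.5 × 7 = 14.75. Alice offers 14.75 and keeps 40 − 14.75 = 25.25.
Round 1 (Bob proposes): rejecting gives Alice an expected 0.5 × 25.25 + 0.5 × 2 = 13.625, so Bob offers 13.625, keeping 26.375.

13.63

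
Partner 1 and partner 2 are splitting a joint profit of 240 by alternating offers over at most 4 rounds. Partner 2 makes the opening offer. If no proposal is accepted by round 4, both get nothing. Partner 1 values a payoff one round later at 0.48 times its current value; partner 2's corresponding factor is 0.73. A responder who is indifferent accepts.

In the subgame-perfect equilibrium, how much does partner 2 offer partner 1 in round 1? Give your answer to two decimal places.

Round 4 (partner 1 proposes): rejection yields 0 for partner 2; partner 1 offers 0 and keeps 240.
Round 3 (partner 2 proposes): partner 1 can get 240 next round, worth 0.48 × 240 = 115.2 now; partner 2 offers that and keeps 124.8.
Round 2 (partner 1 proposes): partner 2 can get 124.8 next round, worth 0.73 × 124.8 = 91.104 now. Partner 1 offers 91.104 and keeps 240 − 91.104 = 148.896.
Round 1 (partner 2 proposes): partner 1 can get 148.896 next round, worth 0.48 × 148.896 = 71.47008 now, so partner 2 offers 71.47008, keeping 168.52992.

71.47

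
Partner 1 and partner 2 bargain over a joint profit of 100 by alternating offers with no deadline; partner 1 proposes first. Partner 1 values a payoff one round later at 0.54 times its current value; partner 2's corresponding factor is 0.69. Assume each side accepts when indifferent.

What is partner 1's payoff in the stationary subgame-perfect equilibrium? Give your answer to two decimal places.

In a stationary SPE each proposer offers the other exactly their discounted continuation value.
If partner 1 keeps x when proposing and partner 2 keeps y when proposing, then x = 100 − 0.69y and y = 100 − 0.54x.
Solving: x = 100(1 − 0.69) / (1 − 0.54·0.69) = 31 / 0.6274 ≈ 49.4103.
Partner 2 gets 100 − 49.4103 ≈ 50.5897.

49.41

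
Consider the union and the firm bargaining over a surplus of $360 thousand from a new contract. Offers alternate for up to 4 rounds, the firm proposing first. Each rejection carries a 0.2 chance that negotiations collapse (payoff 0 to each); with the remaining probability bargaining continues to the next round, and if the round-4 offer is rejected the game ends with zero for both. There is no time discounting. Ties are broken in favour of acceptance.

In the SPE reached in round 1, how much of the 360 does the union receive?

241.92

By backward induction:
Round 4 (the union proposes): the firm will accept anything ≥ 0, so the union offers 0 and keeps 360.
Round 3 (the firm proposes): rejecting gives the union an expected 0.8 × 360 = 288. The firm offers 288 and keeps 360 − 288 = 72.
Round 2 (the union proposes): rejecting gives the firm an expected 0.8 × 72 = 57.6. The union offers 57.6 and keeps 360 − 57.6 = 302.4.
Round 1 (the firm proposes): rejecting gives the union an expected 0.8 × 302.4 = 241.92; the firm offers that and keeps 118.08.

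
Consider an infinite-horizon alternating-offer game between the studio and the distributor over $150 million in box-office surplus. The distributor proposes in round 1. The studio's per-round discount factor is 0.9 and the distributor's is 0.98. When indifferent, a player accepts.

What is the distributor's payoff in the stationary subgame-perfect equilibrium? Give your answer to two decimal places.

Let x be the distributor's share when the distributor proposes and y be the studio's share when the studio proposes.
The studio accepts iff offered ≥ 0.9·y, so x = 150 − 0.9y. Symmetrically y = 150 − 0.98x.
Substituting: x = 150 − 0.9(150 − 0.98x), giving x(1 − 0.98·0.9) = 150(1 − 0.9).
So x = 150 × 0.1 / 0.118 ≈ 127.1186, and the studio receives 150 − x ≈ 22.8814.

127.12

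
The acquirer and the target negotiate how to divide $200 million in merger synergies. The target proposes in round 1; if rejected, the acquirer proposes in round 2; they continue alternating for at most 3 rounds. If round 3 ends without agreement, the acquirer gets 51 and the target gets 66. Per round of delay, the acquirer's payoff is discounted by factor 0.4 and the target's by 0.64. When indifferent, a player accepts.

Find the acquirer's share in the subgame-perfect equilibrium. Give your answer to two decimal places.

Round 3 (the target proposes): the acquirer gets 51 if talks fail, so the target offers 51 and keeps 149.
Round 2 (the acquirer proposes): the target can get 149 next round, worth 0.64 × 149 = 95.36 now, so the acquirer offers 95.36, keeping 104.64.
Round 1 (the target proposes): the acquirer can get 104.64 next round, worth 0.4 × 104.64 = 41.856 now; the target offers that and keeps 158.144.

41.86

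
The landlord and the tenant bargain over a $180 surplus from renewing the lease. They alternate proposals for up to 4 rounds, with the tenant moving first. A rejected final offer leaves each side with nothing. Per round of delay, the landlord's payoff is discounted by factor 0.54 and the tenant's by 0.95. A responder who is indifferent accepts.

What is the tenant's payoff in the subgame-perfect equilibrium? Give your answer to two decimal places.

125.28

Round 4 (the landlord proposes): rejection yields 0 for the tenant; the landlord offers 0 and keeps 180.
Round 3 (the tenant proposes): the landlord can get 180 next round, worth 0.54 × 180 = 97.2 now; the tenant offers that and keeps 82.8.
Round 2 (the landlord proposes): the tenant can get 82.8 next round, worth 0.95 × 82.8 = 78.66 now. The landlord offers 78.66 and keeps 180 − 78.66 = 101.34.
Round 1 (the tenant proposes): the landlord can get 101.34 next round, worth 0.54 × 101.34 = 54.7236 now, so the tenant offers 54.7236, keeping 125.2764.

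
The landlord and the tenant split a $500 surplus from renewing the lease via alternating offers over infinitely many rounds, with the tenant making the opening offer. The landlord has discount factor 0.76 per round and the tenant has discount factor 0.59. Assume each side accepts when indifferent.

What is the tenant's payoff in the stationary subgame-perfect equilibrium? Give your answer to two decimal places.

217.55

In a stationary SPE each proposer offers the other exactly their discounted continuation value.
If the tenant keeps x when proposing and the landlord keeps y when proposing, then x = 500 − 0.76y and y = 500 − 0.59x.
Solving: x = 500(1 − 0.76) / (1 − 0.59·0.76) = 120 / 0.5516 ≈ 217.5489.
The landlord gets 500 − 217.5489 ≈ 282.4511.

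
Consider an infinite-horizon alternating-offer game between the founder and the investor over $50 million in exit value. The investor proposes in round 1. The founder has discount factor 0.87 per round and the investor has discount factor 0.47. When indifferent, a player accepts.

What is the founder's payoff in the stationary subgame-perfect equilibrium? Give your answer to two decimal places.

39.00

When the investor proposes, the founder accepts any offer worth at least 0.87 times what the founder would get by proposing next round; and vice versa.
This gives x = 50 − 0.87y and y = 50 − 0.47x, where x and y are each side's share when it proposes.
Hence (1 − 0.87·0.47)x = 50(1 − 0.87), i.e. 0.5911·x = 6.5.
x ≈ 10.9964; the founder's share is 50 − x ≈ 39.0036.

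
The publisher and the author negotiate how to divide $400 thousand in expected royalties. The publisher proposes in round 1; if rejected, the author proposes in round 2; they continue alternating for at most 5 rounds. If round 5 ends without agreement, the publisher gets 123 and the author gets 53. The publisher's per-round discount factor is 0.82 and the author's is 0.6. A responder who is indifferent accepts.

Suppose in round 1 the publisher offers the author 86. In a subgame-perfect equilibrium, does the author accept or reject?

Accept

Round 5 (the publisher proposes): the author gets 53 if talks fail, so the publisher offers 53 and keeps 347.
Round 4 (the author proposes): the publisher can get 347 next round, worth 0.82 × 347 = 284.54 now, so the author offers 284.54, keeping 115.46.
Round 3 (the publisher proposes): the author can get 115.46 next round, worth 0.6 × 115.46 = 69.276 now. The publisher offers 69.276 and keeps 400 − 69.276 = 330.724.
Round 2 (the author proposes): the publisher can get 330.724 next round, worth 0.82 × 330.724 = 271.19368 now, so the author offers 271.19368, keeping 128.80632.
So by rejecting in round 1, the author gets 128.80632 next round, worth 0.6 × 128.80632 = 77.283792 now.
Offer 86 ≥ 77.283792, so the author accepts.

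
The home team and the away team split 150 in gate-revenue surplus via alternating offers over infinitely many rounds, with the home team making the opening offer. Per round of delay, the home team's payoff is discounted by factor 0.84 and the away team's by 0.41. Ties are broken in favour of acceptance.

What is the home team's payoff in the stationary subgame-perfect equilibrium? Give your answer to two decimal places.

Let x be the home team's share when the home team proposes and y be the away team's share when the away team proposes.
The away team accepts iff offered ≥ 0.41·y, so x = 150 − 0.41y. Symmetrically y = 150 − 0.84x.
Substituting: x = 150 − 0.41(150 − 0.84x), giving x(1 − 0.84·0.41) = 150(1 − 0.41).
So x = 150 × 0.59 / 0.6556 ≈ 134.9908, and the away team receives 150 − x ≈ 15.0092.

134.99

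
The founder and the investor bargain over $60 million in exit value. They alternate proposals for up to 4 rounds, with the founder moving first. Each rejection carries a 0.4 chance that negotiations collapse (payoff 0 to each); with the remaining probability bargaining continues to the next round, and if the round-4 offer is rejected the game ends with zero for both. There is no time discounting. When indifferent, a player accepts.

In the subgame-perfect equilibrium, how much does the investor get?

27.36

By backward induction:
Round 4 (the investor proposes): rejection yields 0 for the founder; the investor offers 0 and keeps 60.
Round 3 (the founder proposes): rejecting gives the investor an expected 0.6 × 60 = 36; the founder offers that and keeps 24.
Round 2 (the investor proposes): rejecting gives the founder an expected 0.6 × 24 = 14.4, so the investor offers 14.4, keeping 45.6.
Round 1 (the founder proposes): rejecting gives the investor an expected 0.6 × 45.6 = 27.36. The founder offers 27.36 and keeps 60 − 27.36 = 32.64.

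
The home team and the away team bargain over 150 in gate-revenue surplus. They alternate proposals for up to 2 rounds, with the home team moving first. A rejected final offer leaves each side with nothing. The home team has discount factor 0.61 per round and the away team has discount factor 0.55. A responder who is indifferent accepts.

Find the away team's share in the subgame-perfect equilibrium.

82.5

Solve by backward induction from round 2.
Round 2 (the away team proposes): rejection yields 0 for the home team; the away team offers 0 and keeps 150.
Round 1 (the home team proposes): the away team can get 150 next round, worth 0.55 × 150 = 82.5 now, so the home team offers 82.5, keeping 67.5.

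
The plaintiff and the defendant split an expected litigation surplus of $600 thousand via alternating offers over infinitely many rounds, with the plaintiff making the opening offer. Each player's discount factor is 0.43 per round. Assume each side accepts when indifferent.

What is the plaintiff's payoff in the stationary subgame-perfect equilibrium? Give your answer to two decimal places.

419.58

When the plaintiff proposes, the defendant accepts any offer worth at least 0.43 times what the defendant would get by proposing next round; and vice versa.
This gives x = 600 − 0.43y and y = 600 − 0.43x, where x and y are each side's share when it proposes.
Hence (1 − 0.43·0.43)x = 600(1 − 0.43), i.e. 0.8151·x = 342.
x ≈ 419.5804; the defendant's share is 600 − x ≈ 180.4196.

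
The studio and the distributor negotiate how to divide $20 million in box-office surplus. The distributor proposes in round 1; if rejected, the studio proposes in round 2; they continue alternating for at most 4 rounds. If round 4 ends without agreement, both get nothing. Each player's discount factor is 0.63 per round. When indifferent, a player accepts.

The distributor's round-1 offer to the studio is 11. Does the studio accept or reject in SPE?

Work out the studio's continuation value if the offer is rejected.
Round 4 (the studio proposes): rejection yields 0 for the distributor; the studio offers 0 and keeps 20.
Round 3 (the distributor proposes): the studio can get 20 next round, worth 0.63 × 20 = 12.6 now; the distributor offers that and keeps 7.4.
Round 2 (the studio proposes): the distributor can get 7.4 next round, worth 0.63 × 7.4 = 4.662 now; the studio offers that and keeps 15.338.
So by rejecting in round 1, the studio gets 15.338 next round, worth 0.63 × 15.338 = 9.66294 now.
Offer 11 ≥ 9.66294, so the studio accepts.

Accept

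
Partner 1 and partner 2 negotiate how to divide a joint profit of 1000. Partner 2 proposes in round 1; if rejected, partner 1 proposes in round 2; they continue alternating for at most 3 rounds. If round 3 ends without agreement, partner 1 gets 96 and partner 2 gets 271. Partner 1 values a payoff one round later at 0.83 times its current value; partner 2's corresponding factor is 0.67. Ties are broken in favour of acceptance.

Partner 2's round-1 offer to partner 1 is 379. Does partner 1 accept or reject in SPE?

Round 3 (partner 2 proposes): partner 1 gets 96 if talks fail, so partner 2 offers 96 and keeps 904.
Round 2 (partner 1 proposes): partner 2 can get 904 next round, worth 0.67 × 904 = 605.68 now; partner 1 offers that and keeps 394.32.
So by rejecting in round 1, partner 1 gets 394.32 next round, worth 0.83 × 394.32 = 327.2856 now.
Offer 379 ≥ 327.2856, so partner 1 accepts.

Accept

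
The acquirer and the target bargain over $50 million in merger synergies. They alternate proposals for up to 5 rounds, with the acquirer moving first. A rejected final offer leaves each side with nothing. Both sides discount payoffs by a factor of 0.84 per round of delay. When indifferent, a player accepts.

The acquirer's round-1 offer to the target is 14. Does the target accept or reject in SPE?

Work out the target's continuation value if the offer is rejected.
Round 5 (the acquirer proposes): the target will accept anything ≥ 0, so the acquirer offers 0 and keeps 50.
Round 4 (the target proposes): the acquirer can get 50 next round, worth 0.84 × 50 = 42 now; the target offers that and keeps 8.
Round 3 (the acquirer proposes): the target can get 8 next round, worth 0.84 × 8 = 6.72 now; the acquirer offers that and keeps 43.28.
Round 2 (the target proposes): the acquirer can get 43.28 next round, worth 0.84 × 43.28 = 36.3552 now, so the target offers 36.3552, keeping 13.6448.
So by rejecting in round 1, the target gets 13.6448 next round, worth 0.84 × 13.6448 = 11.461632 now.
Offer 14 ≥ 11.461632, so the target accepts.

Accept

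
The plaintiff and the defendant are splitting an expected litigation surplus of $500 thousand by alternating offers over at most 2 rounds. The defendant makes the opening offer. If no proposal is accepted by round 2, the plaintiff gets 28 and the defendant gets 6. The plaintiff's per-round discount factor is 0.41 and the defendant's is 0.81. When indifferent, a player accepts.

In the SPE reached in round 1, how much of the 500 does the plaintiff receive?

Solve by backward induction from round 2.
Round 2 (the plaintiff proposes): the defendant gets 6 if talks fail, so the plaintiff offers 6 and keeps 494.
Round 1 (the defendant proposes): the plaintiff can get 494 next round, worth 0.41 × 494 = 202.54 now, so the defendant offers 202.54, keeping 297.46.

202.54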